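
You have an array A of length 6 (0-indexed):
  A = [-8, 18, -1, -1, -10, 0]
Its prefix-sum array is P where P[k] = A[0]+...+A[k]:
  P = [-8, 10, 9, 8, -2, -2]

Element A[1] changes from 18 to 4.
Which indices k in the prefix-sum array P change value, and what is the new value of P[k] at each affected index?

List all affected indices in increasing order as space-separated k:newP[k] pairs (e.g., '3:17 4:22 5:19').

Answer: 1:-4 2:-5 3:-6 4:-16 5:-16

Derivation:
P[k] = A[0] + ... + A[k]
P[k] includes A[1] iff k >= 1
Affected indices: 1, 2, ..., 5; delta = -14
  P[1]: 10 + -14 = -4
  P[2]: 9 + -14 = -5
  P[3]: 8 + -14 = -6
  P[4]: -2 + -14 = -16
  P[5]: -2 + -14 = -16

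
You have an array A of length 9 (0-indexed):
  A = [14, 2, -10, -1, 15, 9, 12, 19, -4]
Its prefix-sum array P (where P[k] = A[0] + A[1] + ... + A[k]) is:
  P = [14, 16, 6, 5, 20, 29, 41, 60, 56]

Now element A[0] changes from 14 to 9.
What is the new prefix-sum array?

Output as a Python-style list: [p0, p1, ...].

Answer: [9, 11, 1, 0, 15, 24, 36, 55, 51]

Derivation:
Change: A[0] 14 -> 9, delta = -5
P[k] for k < 0: unchanged (A[0] not included)
P[k] for k >= 0: shift by delta = -5
  P[0] = 14 + -5 = 9
  P[1] = 16 + -5 = 11
  P[2] = 6 + -5 = 1
  P[3] = 5 + -5 = 0
  P[4] = 20 + -5 = 15
  P[5] = 29 + -5 = 24
  P[6] = 41 + -5 = 36
  P[7] = 60 + -5 = 55
  P[8] = 56 + -5 = 51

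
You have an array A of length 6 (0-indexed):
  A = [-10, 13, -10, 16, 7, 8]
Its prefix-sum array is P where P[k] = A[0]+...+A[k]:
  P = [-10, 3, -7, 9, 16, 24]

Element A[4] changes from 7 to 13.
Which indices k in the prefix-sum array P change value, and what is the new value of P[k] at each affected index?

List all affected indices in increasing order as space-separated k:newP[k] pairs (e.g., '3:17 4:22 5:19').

P[k] = A[0] + ... + A[k]
P[k] includes A[4] iff k >= 4
Affected indices: 4, 5, ..., 5; delta = 6
  P[4]: 16 + 6 = 22
  P[5]: 24 + 6 = 30

Answer: 4:22 5:30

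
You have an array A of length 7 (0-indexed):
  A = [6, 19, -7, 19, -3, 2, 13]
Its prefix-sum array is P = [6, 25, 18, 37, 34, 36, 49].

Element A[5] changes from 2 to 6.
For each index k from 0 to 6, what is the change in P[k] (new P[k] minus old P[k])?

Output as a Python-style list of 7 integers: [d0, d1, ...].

Answer: [0, 0, 0, 0, 0, 4, 4]

Derivation:
Element change: A[5] 2 -> 6, delta = 4
For k < 5: P[k] unchanged, delta_P[k] = 0
For k >= 5: P[k] shifts by exactly 4
Delta array: [0, 0, 0, 0, 0, 4, 4]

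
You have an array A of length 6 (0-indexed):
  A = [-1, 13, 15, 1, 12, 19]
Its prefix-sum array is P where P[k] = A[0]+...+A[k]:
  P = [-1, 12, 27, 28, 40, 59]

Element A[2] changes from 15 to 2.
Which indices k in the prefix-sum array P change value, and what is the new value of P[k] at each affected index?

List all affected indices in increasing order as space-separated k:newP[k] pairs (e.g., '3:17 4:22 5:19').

P[k] = A[0] + ... + A[k]
P[k] includes A[2] iff k >= 2
Affected indices: 2, 3, ..., 5; delta = -13
  P[2]: 27 + -13 = 14
  P[3]: 28 + -13 = 15
  P[4]: 40 + -13 = 27
  P[5]: 59 + -13 = 46

Answer: 2:14 3:15 4:27 5:46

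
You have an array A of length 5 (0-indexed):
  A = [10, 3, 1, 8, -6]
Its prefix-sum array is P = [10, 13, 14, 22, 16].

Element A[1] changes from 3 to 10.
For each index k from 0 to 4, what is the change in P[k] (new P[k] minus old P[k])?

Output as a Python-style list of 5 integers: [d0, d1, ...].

Element change: A[1] 3 -> 10, delta = 7
For k < 1: P[k] unchanged, delta_P[k] = 0
For k >= 1: P[k] shifts by exactly 7
Delta array: [0, 7, 7, 7, 7]

Answer: [0, 7, 7, 7, 7]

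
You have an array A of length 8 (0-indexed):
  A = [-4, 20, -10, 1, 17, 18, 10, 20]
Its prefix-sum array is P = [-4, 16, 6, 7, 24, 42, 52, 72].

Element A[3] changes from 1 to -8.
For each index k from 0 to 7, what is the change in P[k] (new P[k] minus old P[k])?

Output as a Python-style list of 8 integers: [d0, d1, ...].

Answer: [0, 0, 0, -9, -9, -9, -9, -9]

Derivation:
Element change: A[3] 1 -> -8, delta = -9
For k < 3: P[k] unchanged, delta_P[k] = 0
For k >= 3: P[k] shifts by exactly -9
Delta array: [0, 0, 0, -9, -9, -9, -9, -9]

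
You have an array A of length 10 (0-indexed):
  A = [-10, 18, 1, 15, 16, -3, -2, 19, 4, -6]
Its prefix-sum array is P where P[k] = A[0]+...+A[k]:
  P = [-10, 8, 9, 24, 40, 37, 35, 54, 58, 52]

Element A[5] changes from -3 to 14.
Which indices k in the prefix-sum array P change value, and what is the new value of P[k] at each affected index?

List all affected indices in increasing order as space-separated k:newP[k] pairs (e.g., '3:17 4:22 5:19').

Answer: 5:54 6:52 7:71 8:75 9:69

Derivation:
P[k] = A[0] + ... + A[k]
P[k] includes A[5] iff k >= 5
Affected indices: 5, 6, ..., 9; delta = 17
  P[5]: 37 + 17 = 54
  P[6]: 35 + 17 = 52
  P[7]: 54 + 17 = 71
  P[8]: 58 + 17 = 75
  P[9]: 52 + 17 = 69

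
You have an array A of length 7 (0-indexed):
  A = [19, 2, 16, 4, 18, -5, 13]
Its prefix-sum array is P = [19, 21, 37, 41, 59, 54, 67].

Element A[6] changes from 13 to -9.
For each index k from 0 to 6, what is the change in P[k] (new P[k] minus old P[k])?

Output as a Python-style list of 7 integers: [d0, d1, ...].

Answer: [0, 0, 0, 0, 0, 0, -22]

Derivation:
Element change: A[6] 13 -> -9, delta = -22
For k < 6: P[k] unchanged, delta_P[k] = 0
For k >= 6: P[k] shifts by exactly -22
Delta array: [0, 0, 0, 0, 0, 0, -22]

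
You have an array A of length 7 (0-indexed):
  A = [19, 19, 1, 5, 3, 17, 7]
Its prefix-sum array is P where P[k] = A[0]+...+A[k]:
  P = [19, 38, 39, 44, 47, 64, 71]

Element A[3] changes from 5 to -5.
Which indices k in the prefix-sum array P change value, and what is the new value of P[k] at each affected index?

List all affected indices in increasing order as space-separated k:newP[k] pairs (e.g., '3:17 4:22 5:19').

Answer: 3:34 4:37 5:54 6:61

Derivation:
P[k] = A[0] + ... + A[k]
P[k] includes A[3] iff k >= 3
Affected indices: 3, 4, ..., 6; delta = -10
  P[3]: 44 + -10 = 34
  P[4]: 47 + -10 = 37
  P[5]: 64 + -10 = 54
  P[6]: 71 + -10 = 61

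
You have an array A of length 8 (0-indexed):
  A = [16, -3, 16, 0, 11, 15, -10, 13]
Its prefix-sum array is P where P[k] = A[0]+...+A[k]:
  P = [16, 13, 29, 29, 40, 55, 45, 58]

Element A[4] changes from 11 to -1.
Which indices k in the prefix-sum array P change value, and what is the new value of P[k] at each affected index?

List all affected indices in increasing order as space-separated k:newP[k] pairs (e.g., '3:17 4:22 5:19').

Answer: 4:28 5:43 6:33 7:46

Derivation:
P[k] = A[0] + ... + A[k]
P[k] includes A[4] iff k >= 4
Affected indices: 4, 5, ..., 7; delta = -12
  P[4]: 40 + -12 = 28
  P[5]: 55 + -12 = 43
  P[6]: 45 + -12 = 33
  P[7]: 58 + -12 = 46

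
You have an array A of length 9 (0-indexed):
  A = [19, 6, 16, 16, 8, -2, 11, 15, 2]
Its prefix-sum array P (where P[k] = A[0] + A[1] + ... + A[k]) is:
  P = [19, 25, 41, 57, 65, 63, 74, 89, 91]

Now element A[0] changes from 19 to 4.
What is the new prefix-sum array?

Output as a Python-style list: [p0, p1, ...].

Change: A[0] 19 -> 4, delta = -15
P[k] for k < 0: unchanged (A[0] not included)
P[k] for k >= 0: shift by delta = -15
  P[0] = 19 + -15 = 4
  P[1] = 25 + -15 = 10
  P[2] = 41 + -15 = 26
  P[3] = 57 + -15 = 42
  P[4] = 65 + -15 = 50
  P[5] = 63 + -15 = 48
  P[6] = 74 + -15 = 59
  P[7] = 89 + -15 = 74
  P[8] = 91 + -15 = 76

Answer: [4, 10, 26, 42, 50, 48, 59, 74, 76]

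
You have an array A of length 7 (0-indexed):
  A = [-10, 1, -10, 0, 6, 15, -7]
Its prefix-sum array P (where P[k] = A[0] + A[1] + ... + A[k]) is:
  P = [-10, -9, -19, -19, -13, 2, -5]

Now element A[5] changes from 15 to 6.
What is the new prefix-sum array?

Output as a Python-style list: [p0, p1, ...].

Answer: [-10, -9, -19, -19, -13, -7, -14]

Derivation:
Change: A[5] 15 -> 6, delta = -9
P[k] for k < 5: unchanged (A[5] not included)
P[k] for k >= 5: shift by delta = -9
  P[0] = -10 + 0 = -10
  P[1] = -9 + 0 = -9
  P[2] = -19 + 0 = -19
  P[3] = -19 + 0 = -19
  P[4] = -13 + 0 = -13
  P[5] = 2 + -9 = -7
  P[6] = -5 + -9 = -14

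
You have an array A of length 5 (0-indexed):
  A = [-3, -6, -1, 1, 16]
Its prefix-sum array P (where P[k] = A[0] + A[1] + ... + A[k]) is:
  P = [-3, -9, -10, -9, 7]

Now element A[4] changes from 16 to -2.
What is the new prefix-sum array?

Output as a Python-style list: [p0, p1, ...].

Change: A[4] 16 -> -2, delta = -18
P[k] for k < 4: unchanged (A[4] not included)
P[k] for k >= 4: shift by delta = -18
  P[0] = -3 + 0 = -3
  P[1] = -9 + 0 = -9
  P[2] = -10 + 0 = -10
  P[3] = -9 + 0 = -9
  P[4] = 7 + -18 = -11

Answer: [-3, -9, -10, -9, -11]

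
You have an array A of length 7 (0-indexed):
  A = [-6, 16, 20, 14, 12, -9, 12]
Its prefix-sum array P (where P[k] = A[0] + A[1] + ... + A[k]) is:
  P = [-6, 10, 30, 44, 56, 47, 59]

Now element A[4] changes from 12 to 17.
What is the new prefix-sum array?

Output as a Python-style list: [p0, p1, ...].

Change: A[4] 12 -> 17, delta = 5
P[k] for k < 4: unchanged (A[4] not included)
P[k] for k >= 4: shift by delta = 5
  P[0] = -6 + 0 = -6
  P[1] = 10 + 0 = 10
  P[2] = 30 + 0 = 30
  P[3] = 44 + 0 = 44
  P[4] = 56 + 5 = 61
  P[5] = 47 + 5 = 52
  P[6] = 59 + 5 = 64

Answer: [-6, 10, 30, 44, 61, 52, 64]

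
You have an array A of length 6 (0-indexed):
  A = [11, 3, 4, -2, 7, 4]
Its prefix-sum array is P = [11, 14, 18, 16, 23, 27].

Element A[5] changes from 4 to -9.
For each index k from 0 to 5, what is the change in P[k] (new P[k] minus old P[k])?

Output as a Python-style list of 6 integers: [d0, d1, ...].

Answer: [0, 0, 0, 0, 0, -13]

Derivation:
Element change: A[5] 4 -> -9, delta = -13
For k < 5: P[k] unchanged, delta_P[k] = 0
For k >= 5: P[k] shifts by exactly -13
Delta array: [0, 0, 0, 0, 0, -13]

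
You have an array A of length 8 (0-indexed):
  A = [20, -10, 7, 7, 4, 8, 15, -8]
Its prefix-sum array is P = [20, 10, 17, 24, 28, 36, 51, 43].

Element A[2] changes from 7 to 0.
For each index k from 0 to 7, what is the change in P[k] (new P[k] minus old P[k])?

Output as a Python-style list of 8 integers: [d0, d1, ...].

Element change: A[2] 7 -> 0, delta = -7
For k < 2: P[k] unchanged, delta_P[k] = 0
For k >= 2: P[k] shifts by exactly -7
Delta array: [0, 0, -7, -7, -7, -7, -7, -7]

Answer: [0, 0, -7, -7, -7, -7, -7, -7]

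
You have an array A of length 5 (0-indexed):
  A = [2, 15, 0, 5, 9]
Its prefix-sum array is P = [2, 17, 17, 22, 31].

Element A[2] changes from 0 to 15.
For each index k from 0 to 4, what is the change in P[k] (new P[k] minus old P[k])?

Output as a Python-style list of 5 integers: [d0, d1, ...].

Element change: A[2] 0 -> 15, delta = 15
For k < 2: P[k] unchanged, delta_P[k] = 0
For k >= 2: P[k] shifts by exactly 15
Delta array: [0, 0, 15, 15, 15]

Answer: [0, 0, 15, 15, 15]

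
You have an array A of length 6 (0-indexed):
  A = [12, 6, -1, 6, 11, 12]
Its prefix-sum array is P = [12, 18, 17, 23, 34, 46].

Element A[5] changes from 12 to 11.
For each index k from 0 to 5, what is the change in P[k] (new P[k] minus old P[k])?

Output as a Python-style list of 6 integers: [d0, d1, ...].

Answer: [0, 0, 0, 0, 0, -1]

Derivation:
Element change: A[5] 12 -> 11, delta = -1
For k < 5: P[k] unchanged, delta_P[k] = 0
For k >= 5: P[k] shifts by exactly -1
Delta array: [0, 0, 0, 0, 0, -1]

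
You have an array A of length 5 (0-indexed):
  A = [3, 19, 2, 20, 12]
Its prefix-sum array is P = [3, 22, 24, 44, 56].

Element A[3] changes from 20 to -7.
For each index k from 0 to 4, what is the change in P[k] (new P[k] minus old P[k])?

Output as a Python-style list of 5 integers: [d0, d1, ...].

Answer: [0, 0, 0, -27, -27]

Derivation:
Element change: A[3] 20 -> -7, delta = -27
For k < 3: P[k] unchanged, delta_P[k] = 0
For k >= 3: P[k] shifts by exactly -27
Delta array: [0, 0, 0, -27, -27]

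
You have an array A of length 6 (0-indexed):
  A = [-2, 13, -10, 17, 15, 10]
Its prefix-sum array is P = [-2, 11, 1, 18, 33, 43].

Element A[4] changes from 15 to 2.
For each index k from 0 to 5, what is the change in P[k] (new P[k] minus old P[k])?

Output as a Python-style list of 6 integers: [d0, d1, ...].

Element change: A[4] 15 -> 2, delta = -13
For k < 4: P[k] unchanged, delta_P[k] = 0
For k >= 4: P[k] shifts by exactly -13
Delta array: [0, 0, 0, 0, -13, -13]

Answer: [0, 0, 0, 0, -13, -13]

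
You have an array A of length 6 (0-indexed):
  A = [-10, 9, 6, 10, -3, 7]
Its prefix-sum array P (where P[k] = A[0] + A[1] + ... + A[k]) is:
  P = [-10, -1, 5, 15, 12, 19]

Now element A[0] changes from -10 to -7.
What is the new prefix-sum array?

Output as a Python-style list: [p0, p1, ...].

Answer: [-7, 2, 8, 18, 15, 22]

Derivation:
Change: A[0] -10 -> -7, delta = 3
P[k] for k < 0: unchanged (A[0] not included)
P[k] for k >= 0: shift by delta = 3
  P[0] = -10 + 3 = -7
  P[1] = -1 + 3 = 2
  P[2] = 5 + 3 = 8
  P[3] = 15 + 3 = 18
  P[4] = 12 + 3 = 15
  P[5] = 19 + 3 = 22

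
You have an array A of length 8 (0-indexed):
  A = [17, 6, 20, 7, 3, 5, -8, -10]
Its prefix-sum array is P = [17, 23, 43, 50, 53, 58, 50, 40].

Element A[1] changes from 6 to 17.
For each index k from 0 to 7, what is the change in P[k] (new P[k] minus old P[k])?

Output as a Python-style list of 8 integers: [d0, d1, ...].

Answer: [0, 11, 11, 11, 11, 11, 11, 11]

Derivation:
Element change: A[1] 6 -> 17, delta = 11
For k < 1: P[k] unchanged, delta_P[k] = 0
For k >= 1: P[k] shifts by exactly 11
Delta array: [0, 11, 11, 11, 11, 11, 11, 11]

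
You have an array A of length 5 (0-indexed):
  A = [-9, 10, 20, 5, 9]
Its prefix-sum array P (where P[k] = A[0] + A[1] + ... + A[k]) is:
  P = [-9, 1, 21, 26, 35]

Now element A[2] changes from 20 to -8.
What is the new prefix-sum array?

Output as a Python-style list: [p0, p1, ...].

Answer: [-9, 1, -7, -2, 7]

Derivation:
Change: A[2] 20 -> -8, delta = -28
P[k] for k < 2: unchanged (A[2] not included)
P[k] for k >= 2: shift by delta = -28
  P[0] = -9 + 0 = -9
  P[1] = 1 + 0 = 1
  P[2] = 21 + -28 = -7
  P[3] = 26 + -28 = -2
  P[4] = 35 + -28 = 7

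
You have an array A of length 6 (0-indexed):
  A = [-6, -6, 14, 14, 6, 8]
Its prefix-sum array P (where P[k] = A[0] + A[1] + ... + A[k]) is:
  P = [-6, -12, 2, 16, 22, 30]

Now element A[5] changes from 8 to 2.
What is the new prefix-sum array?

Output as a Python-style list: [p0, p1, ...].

Answer: [-6, -12, 2, 16, 22, 24]

Derivation:
Change: A[5] 8 -> 2, delta = -6
P[k] for k < 5: unchanged (A[5] not included)
P[k] for k >= 5: shift by delta = -6
  P[0] = -6 + 0 = -6
  P[1] = -12 + 0 = -12
  P[2] = 2 + 0 = 2
  P[3] = 16 + 0 = 16
  P[4] = 22 + 0 = 22
  P[5] = 30 + -6 = 24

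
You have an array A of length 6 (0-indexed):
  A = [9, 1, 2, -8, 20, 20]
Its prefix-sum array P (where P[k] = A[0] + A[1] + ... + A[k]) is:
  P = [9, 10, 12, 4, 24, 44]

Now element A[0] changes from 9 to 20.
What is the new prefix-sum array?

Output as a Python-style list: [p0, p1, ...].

Change: A[0] 9 -> 20, delta = 11
P[k] for k < 0: unchanged (A[0] not included)
P[k] for k >= 0: shift by delta = 11
  P[0] = 9 + 11 = 20
  P[1] = 10 + 11 = 21
  P[2] = 12 + 11 = 23
  P[3] = 4 + 11 = 15
  P[4] = 24 + 11 = 35
  P[5] = 44 + 11 = 55

Answer: [20, 21, 23, 15, 35, 55]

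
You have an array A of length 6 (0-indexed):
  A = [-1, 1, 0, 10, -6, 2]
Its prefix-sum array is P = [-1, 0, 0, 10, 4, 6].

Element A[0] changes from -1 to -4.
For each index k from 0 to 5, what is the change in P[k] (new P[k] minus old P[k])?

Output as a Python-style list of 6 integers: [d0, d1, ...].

Answer: [-3, -3, -3, -3, -3, -3]

Derivation:
Element change: A[0] -1 -> -4, delta = -3
For k < 0: P[k] unchanged, delta_P[k] = 0
For k >= 0: P[k] shifts by exactly -3
Delta array: [-3, -3, -3, -3, -3, -3]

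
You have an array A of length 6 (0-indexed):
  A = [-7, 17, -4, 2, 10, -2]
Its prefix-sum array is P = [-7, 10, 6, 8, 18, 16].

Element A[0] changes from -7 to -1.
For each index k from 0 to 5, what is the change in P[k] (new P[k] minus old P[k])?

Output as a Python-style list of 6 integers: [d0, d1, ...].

Answer: [6, 6, 6, 6, 6, 6]

Derivation:
Element change: A[0] -7 -> -1, delta = 6
For k < 0: P[k] unchanged, delta_P[k] = 0
For k >= 0: P[k] shifts by exactly 6
Delta array: [6, 6, 6, 6, 6, 6]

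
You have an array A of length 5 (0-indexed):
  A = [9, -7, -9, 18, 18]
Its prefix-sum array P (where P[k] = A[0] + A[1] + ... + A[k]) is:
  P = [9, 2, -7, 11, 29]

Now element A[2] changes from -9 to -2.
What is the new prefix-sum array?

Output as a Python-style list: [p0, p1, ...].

Answer: [9, 2, 0, 18, 36]

Derivation:
Change: A[2] -9 -> -2, delta = 7
P[k] for k < 2: unchanged (A[2] not included)
P[k] for k >= 2: shift by delta = 7
  P[0] = 9 + 0 = 9
  P[1] = 2 + 0 = 2
  P[2] = -7 + 7 = 0
  P[3] = 11 + 7 = 18
  P[4] = 29 + 7 = 36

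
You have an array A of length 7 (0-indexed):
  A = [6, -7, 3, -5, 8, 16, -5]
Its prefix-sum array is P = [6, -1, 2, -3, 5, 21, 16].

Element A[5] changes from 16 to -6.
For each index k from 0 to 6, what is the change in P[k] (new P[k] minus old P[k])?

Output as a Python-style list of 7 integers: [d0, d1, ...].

Element change: A[5] 16 -> -6, delta = -22
For k < 5: P[k] unchanged, delta_P[k] = 0
For k >= 5: P[k] shifts by exactly -22
Delta array: [0, 0, 0, 0, 0, -22, -22]

Answer: [0, 0, 0, 0, 0, -22, -22]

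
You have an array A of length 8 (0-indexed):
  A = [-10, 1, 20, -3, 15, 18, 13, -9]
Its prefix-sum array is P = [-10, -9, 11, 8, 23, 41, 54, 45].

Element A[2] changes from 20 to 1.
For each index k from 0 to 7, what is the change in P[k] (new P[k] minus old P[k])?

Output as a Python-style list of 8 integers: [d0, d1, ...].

Answer: [0, 0, -19, -19, -19, -19, -19, -19]

Derivation:
Element change: A[2] 20 -> 1, delta = -19
For k < 2: P[k] unchanged, delta_P[k] = 0
For k >= 2: P[k] shifts by exactly -19
Delta array: [0, 0, -19, -19, -19, -19, -19, -19]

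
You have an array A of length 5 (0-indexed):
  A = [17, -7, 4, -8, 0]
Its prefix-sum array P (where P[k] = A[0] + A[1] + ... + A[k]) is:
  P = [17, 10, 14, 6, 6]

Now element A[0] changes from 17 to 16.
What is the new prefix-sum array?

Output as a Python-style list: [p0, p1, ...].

Change: A[0] 17 -> 16, delta = -1
P[k] for k < 0: unchanged (A[0] not included)
P[k] for k >= 0: shift by delta = -1
  P[0] = 17 + -1 = 16
  P[1] = 10 + -1 = 9
  P[2] = 14 + -1 = 13
  P[3] = 6 + -1 = 5
  P[4] = 6 + -1 = 5

Answer: [16, 9, 13, 5, 5]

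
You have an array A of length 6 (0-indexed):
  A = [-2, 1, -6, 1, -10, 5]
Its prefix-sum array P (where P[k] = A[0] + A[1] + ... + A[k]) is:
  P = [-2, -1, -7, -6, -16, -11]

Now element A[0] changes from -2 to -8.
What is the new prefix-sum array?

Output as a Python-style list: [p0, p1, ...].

Change: A[0] -2 -> -8, delta = -6
P[k] for k < 0: unchanged (A[0] not included)
P[k] for k >= 0: shift by delta = -6
  P[0] = -2 + -6 = -8
  P[1] = -1 + -6 = -7
  P[2] = -7 + -6 = -13
  P[3] = -6 + -6 = -12
  P[4] = -16 + -6 = -22
  P[5] = -11 + -6 = -17

Answer: [-8, -7, -13, -12, -22, -17]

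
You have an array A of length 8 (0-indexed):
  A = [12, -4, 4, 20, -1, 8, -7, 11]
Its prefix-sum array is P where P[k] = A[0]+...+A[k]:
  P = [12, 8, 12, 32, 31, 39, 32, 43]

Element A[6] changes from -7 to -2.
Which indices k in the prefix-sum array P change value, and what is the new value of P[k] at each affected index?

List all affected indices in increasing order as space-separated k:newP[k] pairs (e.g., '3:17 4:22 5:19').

P[k] = A[0] + ... + A[k]
P[k] includes A[6] iff k >= 6
Affected indices: 6, 7, ..., 7; delta = 5
  P[6]: 32 + 5 = 37
  P[7]: 43 + 5 = 48

Answer: 6:37 7:48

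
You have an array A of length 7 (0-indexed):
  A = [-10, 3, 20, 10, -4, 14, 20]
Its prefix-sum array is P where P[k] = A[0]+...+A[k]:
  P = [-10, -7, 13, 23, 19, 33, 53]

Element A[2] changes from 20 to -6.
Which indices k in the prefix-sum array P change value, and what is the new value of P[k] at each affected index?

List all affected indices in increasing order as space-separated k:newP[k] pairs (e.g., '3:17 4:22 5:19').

P[k] = A[0] + ... + A[k]
P[k] includes A[2] iff k >= 2
Affected indices: 2, 3, ..., 6; delta = -26
  P[2]: 13 + -26 = -13
  P[3]: 23 + -26 = -3
  P[4]: 19 + -26 = -7
  P[5]: 33 + -26 = 7
  P[6]: 53 + -26 = 27

Answer: 2:-13 3:-3 4:-7 5:7 6:27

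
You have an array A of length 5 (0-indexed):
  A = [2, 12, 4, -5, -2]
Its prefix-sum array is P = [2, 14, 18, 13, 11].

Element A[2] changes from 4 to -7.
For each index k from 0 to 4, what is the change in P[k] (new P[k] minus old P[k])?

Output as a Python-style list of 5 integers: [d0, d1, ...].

Element change: A[2] 4 -> -7, delta = -11
For k < 2: P[k] unchanged, delta_P[k] = 0
For k >= 2: P[k] shifts by exactly -11
Delta array: [0, 0, -11, -11, -11]

Answer: [0, 0, -11, -11, -11]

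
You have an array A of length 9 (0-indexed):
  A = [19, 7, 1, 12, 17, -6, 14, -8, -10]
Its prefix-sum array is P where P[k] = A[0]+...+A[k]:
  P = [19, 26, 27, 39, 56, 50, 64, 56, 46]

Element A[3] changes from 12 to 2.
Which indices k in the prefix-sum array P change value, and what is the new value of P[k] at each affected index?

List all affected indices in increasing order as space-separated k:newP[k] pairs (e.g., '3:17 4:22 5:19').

P[k] = A[0] + ... + A[k]
P[k] includes A[3] iff k >= 3
Affected indices: 3, 4, ..., 8; delta = -10
  P[3]: 39 + -10 = 29
  P[4]: 56 + -10 = 46
  P[5]: 50 + -10 = 40
  P[6]: 64 + -10 = 54
  P[7]: 56 + -10 = 46
  P[8]: 46 + -10 = 36

Answer: 3:29 4:46 5:40 6:54 7:46 8:36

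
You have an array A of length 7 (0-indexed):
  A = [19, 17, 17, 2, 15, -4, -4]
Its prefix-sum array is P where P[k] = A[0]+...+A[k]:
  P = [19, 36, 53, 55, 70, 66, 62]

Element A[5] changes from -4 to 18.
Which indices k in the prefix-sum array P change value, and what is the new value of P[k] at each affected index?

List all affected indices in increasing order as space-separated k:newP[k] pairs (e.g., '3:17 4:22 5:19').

P[k] = A[0] + ... + A[k]
P[k] includes A[5] iff k >= 5
Affected indices: 5, 6, ..., 6; delta = 22
  P[5]: 66 + 22 = 88
  P[6]: 62 + 22 = 84

Answer: 5:88 6:84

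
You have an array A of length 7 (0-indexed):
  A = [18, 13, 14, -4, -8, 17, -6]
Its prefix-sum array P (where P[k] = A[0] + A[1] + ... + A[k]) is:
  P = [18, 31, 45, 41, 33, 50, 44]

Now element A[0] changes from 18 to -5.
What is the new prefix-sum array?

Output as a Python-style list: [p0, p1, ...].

Change: A[0] 18 -> -5, delta = -23
P[k] for k < 0: unchanged (A[0] not included)
P[k] for k >= 0: shift by delta = -23
  P[0] = 18 + -23 = -5
  P[1] = 31 + -23 = 8
  P[2] = 45 + -23 = 22
  P[3] = 41 + -23 = 18
  P[4] = 33 + -23 = 10
  P[5] = 50 + -23 = 27
  P[6] = 44 + -23 = 21

Answer: [-5, 8, 22, 18, 10, 27, 21]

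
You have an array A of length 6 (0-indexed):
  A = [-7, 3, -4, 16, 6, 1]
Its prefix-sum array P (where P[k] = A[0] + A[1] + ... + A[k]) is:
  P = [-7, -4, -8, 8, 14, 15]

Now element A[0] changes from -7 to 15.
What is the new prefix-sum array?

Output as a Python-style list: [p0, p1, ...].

Answer: [15, 18, 14, 30, 36, 37]

Derivation:
Change: A[0] -7 -> 15, delta = 22
P[k] for k < 0: unchanged (A[0] not included)
P[k] for k >= 0: shift by delta = 22
  P[0] = -7 + 22 = 15
  P[1] = -4 + 22 = 18
  P[2] = -8 + 22 = 14
  P[3] = 8 + 22 = 30
  P[4] = 14 + 22 = 36
  P[5] = 15 + 22 = 37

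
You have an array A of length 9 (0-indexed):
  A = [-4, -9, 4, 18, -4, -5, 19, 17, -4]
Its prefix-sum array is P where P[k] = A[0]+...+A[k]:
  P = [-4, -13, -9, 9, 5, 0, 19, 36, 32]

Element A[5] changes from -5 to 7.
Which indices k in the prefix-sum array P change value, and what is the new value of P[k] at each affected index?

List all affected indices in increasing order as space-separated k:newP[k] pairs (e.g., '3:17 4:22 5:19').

Answer: 5:12 6:31 7:48 8:44

Derivation:
P[k] = A[0] + ... + A[k]
P[k] includes A[5] iff k >= 5
Affected indices: 5, 6, ..., 8; delta = 12
  P[5]: 0 + 12 = 12
  P[6]: 19 + 12 = 31
  P[7]: 36 + 12 = 48
  P[8]: 32 + 12 = 44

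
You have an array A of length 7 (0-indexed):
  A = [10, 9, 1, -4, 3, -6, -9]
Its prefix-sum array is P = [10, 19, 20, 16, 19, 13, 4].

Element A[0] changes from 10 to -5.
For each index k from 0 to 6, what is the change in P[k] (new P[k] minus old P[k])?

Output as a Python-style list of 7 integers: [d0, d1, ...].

Element change: A[0] 10 -> -5, delta = -15
For k < 0: P[k] unchanged, delta_P[k] = 0
For k >= 0: P[k] shifts by exactly -15
Delta array: [-15, -15, -15, -15, -15, -15, -15]

Answer: [-15, -15, -15, -15, -15, -15, -15]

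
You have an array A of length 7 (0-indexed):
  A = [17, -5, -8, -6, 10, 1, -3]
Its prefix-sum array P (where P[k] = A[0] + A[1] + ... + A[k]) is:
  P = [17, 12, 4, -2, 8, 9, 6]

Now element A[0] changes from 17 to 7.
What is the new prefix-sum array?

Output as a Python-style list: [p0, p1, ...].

Answer: [7, 2, -6, -12, -2, -1, -4]

Derivation:
Change: A[0] 17 -> 7, delta = -10
P[k] for k < 0: unchanged (A[0] not included)
P[k] for k >= 0: shift by delta = -10
  P[0] = 17 + -10 = 7
  P[1] = 12 + -10 = 2
  P[2] = 4 + -10 = -6
  P[3] = -2 + -10 = -12
  P[4] = 8 + -10 = -2
  P[5] = 9 + -10 = -1
  P[6] = 6 + -10 = -4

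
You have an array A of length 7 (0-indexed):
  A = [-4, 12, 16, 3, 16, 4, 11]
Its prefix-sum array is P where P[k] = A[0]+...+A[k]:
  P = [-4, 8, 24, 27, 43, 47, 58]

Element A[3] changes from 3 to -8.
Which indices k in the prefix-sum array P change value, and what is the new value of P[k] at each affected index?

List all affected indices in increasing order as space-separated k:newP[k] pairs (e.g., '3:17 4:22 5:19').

P[k] = A[0] + ... + A[k]
P[k] includes A[3] iff k >= 3
Affected indices: 3, 4, ..., 6; delta = -11
  P[3]: 27 + -11 = 16
  P[4]: 43 + -11 = 32
  P[5]: 47 + -11 = 36
  P[6]: 58 + -11 = 47

Answer: 3:16 4:32 5:36 6:47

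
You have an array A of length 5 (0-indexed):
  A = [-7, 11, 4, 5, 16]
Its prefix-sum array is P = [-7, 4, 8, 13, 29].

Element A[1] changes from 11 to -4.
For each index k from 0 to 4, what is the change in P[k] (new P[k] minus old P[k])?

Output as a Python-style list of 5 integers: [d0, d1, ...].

Answer: [0, -15, -15, -15, -15]

Derivation:
Element change: A[1] 11 -> -4, delta = -15
For k < 1: P[k] unchanged, delta_P[k] = 0
For k >= 1: P[k] shifts by exactly -15
Delta array: [0, -15, -15, -15, -15]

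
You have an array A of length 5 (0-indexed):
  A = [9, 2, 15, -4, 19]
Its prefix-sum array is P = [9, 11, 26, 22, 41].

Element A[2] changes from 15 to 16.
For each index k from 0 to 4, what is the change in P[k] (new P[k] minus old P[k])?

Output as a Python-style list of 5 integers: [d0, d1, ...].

Element change: A[2] 15 -> 16, delta = 1
For k < 2: P[k] unchanged, delta_P[k] = 0
For k >= 2: P[k] shifts by exactly 1
Delta array: [0, 0, 1, 1, 1]

Answer: [0, 0, 1, 1, 1]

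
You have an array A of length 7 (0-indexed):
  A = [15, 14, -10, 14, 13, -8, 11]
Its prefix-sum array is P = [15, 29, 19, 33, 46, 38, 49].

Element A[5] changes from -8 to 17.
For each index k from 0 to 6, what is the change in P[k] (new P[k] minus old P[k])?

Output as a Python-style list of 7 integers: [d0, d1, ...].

Element change: A[5] -8 -> 17, delta = 25
For k < 5: P[k] unchanged, delta_P[k] = 0
For k >= 5: P[k] shifts by exactly 25
Delta array: [0, 0, 0, 0, 0, 25, 25]

Answer: [0, 0, 0, 0, 0, 25, 25]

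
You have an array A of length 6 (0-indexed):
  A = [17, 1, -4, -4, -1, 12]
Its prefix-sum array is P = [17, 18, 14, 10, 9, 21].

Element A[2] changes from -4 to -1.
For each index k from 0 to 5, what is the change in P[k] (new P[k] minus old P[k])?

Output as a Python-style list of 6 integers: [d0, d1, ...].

Answer: [0, 0, 3, 3, 3, 3]

Derivation:
Element change: A[2] -4 -> -1, delta = 3
For k < 2: P[k] unchanged, delta_P[k] = 0
For k >= 2: P[k] shifts by exactly 3
Delta array: [0, 0, 3, 3, 3, 3]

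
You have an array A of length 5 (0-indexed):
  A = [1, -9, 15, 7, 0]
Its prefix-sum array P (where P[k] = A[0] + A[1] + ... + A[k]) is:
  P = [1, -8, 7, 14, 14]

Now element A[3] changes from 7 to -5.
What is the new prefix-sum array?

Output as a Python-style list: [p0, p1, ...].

Change: A[3] 7 -> -5, delta = -12
P[k] for k < 3: unchanged (A[3] not included)
P[k] for k >= 3: shift by delta = -12
  P[0] = 1 + 0 = 1
  P[1] = -8 + 0 = -8
  P[2] = 7 + 0 = 7
  P[3] = 14 + -12 = 2
  P[4] = 14 + -12 = 2

Answer: [1, -8, 7, 2, 2]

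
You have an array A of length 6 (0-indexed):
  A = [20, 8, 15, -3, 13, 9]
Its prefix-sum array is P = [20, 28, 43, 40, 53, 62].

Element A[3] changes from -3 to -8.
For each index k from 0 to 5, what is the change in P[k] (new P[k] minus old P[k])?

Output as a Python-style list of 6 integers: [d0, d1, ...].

Element change: A[3] -3 -> -8, delta = -5
For k < 3: P[k] unchanged, delta_P[k] = 0
For k >= 3: P[k] shifts by exactly -5
Delta array: [0, 0, 0, -5, -5, -5]

Answer: [0, 0, 0, -5, -5, -5]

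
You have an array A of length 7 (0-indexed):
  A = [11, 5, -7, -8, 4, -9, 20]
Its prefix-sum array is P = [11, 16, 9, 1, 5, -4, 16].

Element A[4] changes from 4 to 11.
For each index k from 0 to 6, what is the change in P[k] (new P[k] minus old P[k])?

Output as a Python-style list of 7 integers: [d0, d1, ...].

Answer: [0, 0, 0, 0, 7, 7, 7]

Derivation:
Element change: A[4] 4 -> 11, delta = 7
For k < 4: P[k] unchanged, delta_P[k] = 0
For k >= 4: P[k] shifts by exactly 7
Delta array: [0, 0, 0, 0, 7, 7, 7]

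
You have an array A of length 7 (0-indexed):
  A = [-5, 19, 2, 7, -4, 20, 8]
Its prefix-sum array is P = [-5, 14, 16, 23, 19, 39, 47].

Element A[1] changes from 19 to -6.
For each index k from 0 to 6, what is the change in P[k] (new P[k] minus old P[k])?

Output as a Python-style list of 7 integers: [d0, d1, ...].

Element change: A[1] 19 -> -6, delta = -25
For k < 1: P[k] unchanged, delta_P[k] = 0
For k >= 1: P[k] shifts by exactly -25
Delta array: [0, -25, -25, -25, -25, -25, -25]

Answer: [0, -25, -25, -25, -25, -25, -25]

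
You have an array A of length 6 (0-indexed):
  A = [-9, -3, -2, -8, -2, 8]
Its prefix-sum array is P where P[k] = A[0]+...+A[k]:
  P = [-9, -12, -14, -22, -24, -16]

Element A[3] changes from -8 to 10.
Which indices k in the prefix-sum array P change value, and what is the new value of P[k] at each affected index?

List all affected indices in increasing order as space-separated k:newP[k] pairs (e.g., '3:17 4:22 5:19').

P[k] = A[0] + ... + A[k]
P[k] includes A[3] iff k >= 3
Affected indices: 3, 4, ..., 5; delta = 18
  P[3]: -22 + 18 = -4
  P[4]: -24 + 18 = -6
  P[5]: -16 + 18 = 2

Answer: 3:-4 4:-6 5:2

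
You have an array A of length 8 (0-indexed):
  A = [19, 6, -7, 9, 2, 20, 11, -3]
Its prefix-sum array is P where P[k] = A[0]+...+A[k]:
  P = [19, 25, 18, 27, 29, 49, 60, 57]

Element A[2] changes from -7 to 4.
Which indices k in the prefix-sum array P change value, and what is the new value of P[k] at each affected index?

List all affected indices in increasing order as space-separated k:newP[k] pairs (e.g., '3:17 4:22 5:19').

P[k] = A[0] + ... + A[k]
P[k] includes A[2] iff k >= 2
Affected indices: 2, 3, ..., 7; delta = 11
  P[2]: 18 + 11 = 29
  P[3]: 27 + 11 = 38
  P[4]: 29 + 11 = 40
  P[5]: 49 + 11 = 60
  P[6]: 60 + 11 = 71
  P[7]: 57 + 11 = 68

Answer: 2:29 3:38 4:40 5:60 6:71 7:68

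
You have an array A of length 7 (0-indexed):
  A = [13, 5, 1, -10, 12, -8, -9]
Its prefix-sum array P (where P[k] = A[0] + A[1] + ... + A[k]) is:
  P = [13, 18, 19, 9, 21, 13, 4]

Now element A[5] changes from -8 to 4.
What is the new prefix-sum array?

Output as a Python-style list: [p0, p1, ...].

Answer: [13, 18, 19, 9, 21, 25, 16]

Derivation:
Change: A[5] -8 -> 4, delta = 12
P[k] for k < 5: unchanged (A[5] not included)
P[k] for k >= 5: shift by delta = 12
  P[0] = 13 + 0 = 13
  P[1] = 18 + 0 = 18
  P[2] = 19 + 0 = 19
  P[3] = 9 + 0 = 9
  P[4] = 21 + 0 = 21
  P[5] = 13 + 12 = 25
  P[6] = 4 + 12 = 16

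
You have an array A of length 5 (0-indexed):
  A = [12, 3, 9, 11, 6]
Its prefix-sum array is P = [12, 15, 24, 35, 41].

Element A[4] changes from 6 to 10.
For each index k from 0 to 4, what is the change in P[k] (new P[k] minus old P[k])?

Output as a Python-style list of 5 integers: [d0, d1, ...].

Element change: A[4] 6 -> 10, delta = 4
For k < 4: P[k] unchanged, delta_P[k] = 0
For k >= 4: P[k] shifts by exactly 4
Delta array: [0, 0, 0, 0, 4]

Answer: [0, 0, 0, 0, 4]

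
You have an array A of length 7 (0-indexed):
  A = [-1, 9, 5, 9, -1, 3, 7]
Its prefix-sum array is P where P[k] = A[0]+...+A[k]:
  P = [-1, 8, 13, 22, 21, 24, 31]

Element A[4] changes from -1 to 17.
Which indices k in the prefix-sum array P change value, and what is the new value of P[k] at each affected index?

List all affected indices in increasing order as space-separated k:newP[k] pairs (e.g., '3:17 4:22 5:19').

P[k] = A[0] + ... + A[k]
P[k] includes A[4] iff k >= 4
Affected indices: 4, 5, ..., 6; delta = 18
  P[4]: 21 + 18 = 39
  P[5]: 24 + 18 = 42
  P[6]: 31 + 18 = 49

Answer: 4:39 5:42 6:49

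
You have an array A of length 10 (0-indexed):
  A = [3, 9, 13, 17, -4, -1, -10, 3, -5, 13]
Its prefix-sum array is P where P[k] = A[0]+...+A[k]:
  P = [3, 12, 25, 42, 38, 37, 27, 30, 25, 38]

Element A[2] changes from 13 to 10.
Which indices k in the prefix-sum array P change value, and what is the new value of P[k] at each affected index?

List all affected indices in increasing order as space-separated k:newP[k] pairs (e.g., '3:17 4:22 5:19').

P[k] = A[0] + ... + A[k]
P[k] includes A[2] iff k >= 2
Affected indices: 2, 3, ..., 9; delta = -3
  P[2]: 25 + -3 = 22
  P[3]: 42 + -3 = 39
  P[4]: 38 + -3 = 35
  P[5]: 37 + -3 = 34
  P[6]: 27 + -3 = 24
  P[7]: 30 + -3 = 27
  P[8]: 25 + -3 = 22
  P[9]: 38 + -3 = 35

Answer: 2:22 3:39 4:35 5:34 6:24 7:27 8:22 9:35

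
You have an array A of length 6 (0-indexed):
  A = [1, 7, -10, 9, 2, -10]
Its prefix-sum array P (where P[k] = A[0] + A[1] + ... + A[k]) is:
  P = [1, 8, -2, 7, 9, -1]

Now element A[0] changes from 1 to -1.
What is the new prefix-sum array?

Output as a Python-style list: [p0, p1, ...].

Answer: [-1, 6, -4, 5, 7, -3]

Derivation:
Change: A[0] 1 -> -1, delta = -2
P[k] for k < 0: unchanged (A[0] not included)
P[k] for k >= 0: shift by delta = -2
  P[0] = 1 + -2 = -1
  P[1] = 8 + -2 = 6
  P[2] = -2 + -2 = -4
  P[3] = 7 + -2 = 5
  P[4] = 9 + -2 = 7
  P[5] = -1 + -2 = -3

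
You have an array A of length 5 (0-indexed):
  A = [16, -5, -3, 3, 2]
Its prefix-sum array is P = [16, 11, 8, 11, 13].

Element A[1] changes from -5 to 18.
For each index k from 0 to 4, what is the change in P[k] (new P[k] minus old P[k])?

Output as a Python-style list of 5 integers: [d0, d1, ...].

Answer: [0, 23, 23, 23, 23]

Derivation:
Element change: A[1] -5 -> 18, delta = 23
For k < 1: P[k] unchanged, delta_P[k] = 0
For k >= 1: P[k] shifts by exactly 23
Delta array: [0, 23, 23, 23, 23]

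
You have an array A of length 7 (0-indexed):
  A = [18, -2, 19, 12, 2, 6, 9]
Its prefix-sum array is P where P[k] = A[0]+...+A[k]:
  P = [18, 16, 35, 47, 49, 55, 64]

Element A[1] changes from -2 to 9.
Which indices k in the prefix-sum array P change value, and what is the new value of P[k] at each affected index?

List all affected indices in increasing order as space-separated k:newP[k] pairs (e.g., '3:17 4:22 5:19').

P[k] = A[0] + ... + A[k]
P[k] includes A[1] iff k >= 1
Affected indices: 1, 2, ..., 6; delta = 11
  P[1]: 16 + 11 = 27
  P[2]: 35 + 11 = 46
  P[3]: 47 + 11 = 58
  P[4]: 49 + 11 = 60
  P[5]: 55 + 11 = 66
  P[6]: 64 + 11 = 75

Answer: 1:27 2:46 3:58 4:60 5:66 6:75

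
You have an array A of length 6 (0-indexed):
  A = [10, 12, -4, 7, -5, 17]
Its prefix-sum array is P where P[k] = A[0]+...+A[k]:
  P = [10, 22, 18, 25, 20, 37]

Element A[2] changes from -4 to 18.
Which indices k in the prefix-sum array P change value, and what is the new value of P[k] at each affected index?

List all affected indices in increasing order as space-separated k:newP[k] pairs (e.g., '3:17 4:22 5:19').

P[k] = A[0] + ... + A[k]
P[k] includes A[2] iff k >= 2
Affected indices: 2, 3, ..., 5; delta = 22
  P[2]: 18 + 22 = 40
  P[3]: 25 + 22 = 47
  P[4]: 20 + 22 = 42
  P[5]: 37 + 22 = 59

Answer: 2:40 3:47 4:42 5:59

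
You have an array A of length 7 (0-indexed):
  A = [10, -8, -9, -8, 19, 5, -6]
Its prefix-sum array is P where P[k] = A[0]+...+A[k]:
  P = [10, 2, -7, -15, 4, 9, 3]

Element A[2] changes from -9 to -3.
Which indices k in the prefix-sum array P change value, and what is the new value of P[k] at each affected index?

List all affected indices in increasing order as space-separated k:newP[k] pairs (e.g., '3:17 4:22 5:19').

P[k] = A[0] + ... + A[k]
P[k] includes A[2] iff k >= 2
Affected indices: 2, 3, ..., 6; delta = 6
  P[2]: -7 + 6 = -1
  P[3]: -15 + 6 = -9
  P[4]: 4 + 6 = 10
  P[5]: 9 + 6 = 15
  P[6]: 3 + 6 = 9

Answer: 2:-1 3:-9 4:10 5:15 6:9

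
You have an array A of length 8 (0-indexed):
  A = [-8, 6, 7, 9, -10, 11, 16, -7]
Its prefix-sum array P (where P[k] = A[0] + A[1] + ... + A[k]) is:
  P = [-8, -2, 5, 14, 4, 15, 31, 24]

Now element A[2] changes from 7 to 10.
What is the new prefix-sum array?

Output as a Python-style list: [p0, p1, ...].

Change: A[2] 7 -> 10, delta = 3
P[k] for k < 2: unchanged (A[2] not included)
P[k] for k >= 2: shift by delta = 3
  P[0] = -8 + 0 = -8
  P[1] = -2 + 0 = -2
  P[2] = 5 + 3 = 8
  P[3] = 14 + 3 = 17
  P[4] = 4 + 3 = 7
  P[5] = 15 + 3 = 18
  P[6] = 31 + 3 = 34
  P[7] = 24 + 3 = 27

Answer: [-8, -2, 8, 17, 7, 18, 34, 27]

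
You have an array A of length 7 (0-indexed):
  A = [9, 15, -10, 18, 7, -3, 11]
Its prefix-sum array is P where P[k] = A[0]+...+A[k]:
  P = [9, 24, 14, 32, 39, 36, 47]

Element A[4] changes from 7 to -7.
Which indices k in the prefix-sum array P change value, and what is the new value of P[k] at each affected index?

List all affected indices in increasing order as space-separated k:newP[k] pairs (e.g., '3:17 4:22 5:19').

P[k] = A[0] + ... + A[k]
P[k] includes A[4] iff k >= 4
Affected indices: 4, 5, ..., 6; delta = -14
  P[4]: 39 + -14 = 25
  P[5]: 36 + -14 = 22
  P[6]: 47 + -14 = 33

Answer: 4:25 5:22 6:33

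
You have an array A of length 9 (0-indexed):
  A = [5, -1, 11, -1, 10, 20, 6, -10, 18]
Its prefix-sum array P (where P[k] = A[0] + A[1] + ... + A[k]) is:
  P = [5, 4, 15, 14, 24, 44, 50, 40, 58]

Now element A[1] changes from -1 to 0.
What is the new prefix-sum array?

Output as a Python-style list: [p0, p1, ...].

Change: A[1] -1 -> 0, delta = 1
P[k] for k < 1: unchanged (A[1] not included)
P[k] for k >= 1: shift by delta = 1
  P[0] = 5 + 0 = 5
  P[1] = 4 + 1 = 5
  P[2] = 15 + 1 = 16
  P[3] = 14 + 1 = 15
  P[4] = 24 + 1 = 25
  P[5] = 44 + 1 = 45
  P[6] = 50 + 1 = 51
  P[7] = 40 + 1 = 41
  P[8] = 58 + 1 = 59

Answer: [5, 5, 16, 15, 25, 45, 51, 41, 59]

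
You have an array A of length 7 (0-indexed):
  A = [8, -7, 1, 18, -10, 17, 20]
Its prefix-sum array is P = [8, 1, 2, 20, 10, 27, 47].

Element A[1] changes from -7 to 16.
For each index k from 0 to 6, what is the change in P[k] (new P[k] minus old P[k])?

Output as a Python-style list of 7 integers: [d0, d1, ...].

Answer: [0, 23, 23, 23, 23, 23, 23]

Derivation:
Element change: A[1] -7 -> 16, delta = 23
For k < 1: P[k] unchanged, delta_P[k] = 0
For k >= 1: P[k] shifts by exactly 23
Delta array: [0, 23, 23, 23, 23, 23, 23]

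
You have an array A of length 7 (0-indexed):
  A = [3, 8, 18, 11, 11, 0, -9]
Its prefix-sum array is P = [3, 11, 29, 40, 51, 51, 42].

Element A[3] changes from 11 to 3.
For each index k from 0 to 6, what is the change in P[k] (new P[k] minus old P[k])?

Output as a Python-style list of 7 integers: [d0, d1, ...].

Element change: A[3] 11 -> 3, delta = -8
For k < 3: P[k] unchanged, delta_P[k] = 0
For k >= 3: P[k] shifts by exactly -8
Delta array: [0, 0, 0, -8, -8, -8, -8]

Answer: [0, 0, 0, -8, -8, -8, -8]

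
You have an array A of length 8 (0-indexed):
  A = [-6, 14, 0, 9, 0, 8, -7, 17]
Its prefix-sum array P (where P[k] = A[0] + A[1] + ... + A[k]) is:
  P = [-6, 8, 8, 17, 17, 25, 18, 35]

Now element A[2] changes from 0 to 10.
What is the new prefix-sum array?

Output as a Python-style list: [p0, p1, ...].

Answer: [-6, 8, 18, 27, 27, 35, 28, 45]

Derivation:
Change: A[2] 0 -> 10, delta = 10
P[k] for k < 2: unchanged (A[2] not included)
P[k] for k >= 2: shift by delta = 10
  P[0] = -6 + 0 = -6
  P[1] = 8 + 0 = 8
  P[2] = 8 + 10 = 18
  P[3] = 17 + 10 = 27
  P[4] = 17 + 10 = 27
  P[5] = 25 + 10 = 35
  P[6] = 18 + 10 = 28
  P[7] = 35 + 10 = 45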